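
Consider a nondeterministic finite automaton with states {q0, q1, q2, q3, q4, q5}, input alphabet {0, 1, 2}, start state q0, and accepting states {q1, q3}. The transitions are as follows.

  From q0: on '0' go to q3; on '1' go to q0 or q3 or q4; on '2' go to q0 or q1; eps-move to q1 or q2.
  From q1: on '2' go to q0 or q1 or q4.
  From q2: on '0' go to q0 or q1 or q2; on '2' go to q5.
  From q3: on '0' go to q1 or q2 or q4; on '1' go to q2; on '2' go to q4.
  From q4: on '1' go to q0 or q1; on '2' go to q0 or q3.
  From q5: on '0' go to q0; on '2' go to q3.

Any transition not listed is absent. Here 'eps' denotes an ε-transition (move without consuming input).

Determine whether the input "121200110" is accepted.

Start: ε-closure({q0}) = {q0, q1, q2}.
Read '1': {q0, q1, q2} → {q0, q1, q2, q3, q4}.
Read '2': {q0, q1, q2, q3, q4} → {q0, q1, q2, q3, q4, q5}.
Read '1': {q0, q1, q2, q3, q4, q5} → {q0, q1, q2, q3, q4}.
Read '2': {q0, q1, q2, q3, q4} → {q0, q1, q2, q3, q4, q5}.
Read '0': {q0, q1, q2, q3, q4, q5} → {q0, q1, q2, q3, q4}.
Read '0': {q0, q1, q2, q3, q4} → {q0, q1, q2, q3, q4}.
Read '1': {q0, q1, q2, q3, q4} → {q0, q1, q2, q3, q4}.
Read '1': {q0, q1, q2, q3, q4} → {q0, q1, q2, q3, q4}.
Read '0': {q0, q1, q2, q3, q4} → {q0, q1, q2, q3, q4}.
The final set {q0, q1, q2, q3, q4} contains the accepting states q1, q3.

Yes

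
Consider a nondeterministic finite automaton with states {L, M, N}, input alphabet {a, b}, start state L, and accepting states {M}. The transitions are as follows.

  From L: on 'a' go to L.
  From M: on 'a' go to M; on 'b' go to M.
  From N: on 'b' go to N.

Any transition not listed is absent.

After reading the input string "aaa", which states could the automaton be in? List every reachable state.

{L}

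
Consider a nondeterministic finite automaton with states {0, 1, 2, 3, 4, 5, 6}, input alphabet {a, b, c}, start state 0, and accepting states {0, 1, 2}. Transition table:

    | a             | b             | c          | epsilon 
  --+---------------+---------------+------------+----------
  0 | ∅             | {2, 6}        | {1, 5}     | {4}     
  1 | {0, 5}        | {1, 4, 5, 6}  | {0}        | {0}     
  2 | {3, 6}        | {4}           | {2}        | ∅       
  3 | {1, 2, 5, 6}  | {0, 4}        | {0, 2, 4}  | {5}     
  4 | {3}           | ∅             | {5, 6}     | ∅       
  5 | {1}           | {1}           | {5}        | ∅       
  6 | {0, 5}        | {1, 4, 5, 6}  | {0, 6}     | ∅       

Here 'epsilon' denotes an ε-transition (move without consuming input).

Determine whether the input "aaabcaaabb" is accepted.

Yes

Start: ε-closure({0}) = {0, 4}.
Read 'a': 0→∅, 4→{3}; union {3}; ε-closure = {3, 5}.
Read 'a': 3→{1, 2, 5, 6}, 5→{1}; union {1, 2, 5, 6}; ε-closure = {0, 1, 2, 4, 5, 6}.
Read 'a': 0→∅, 1→{0, 5}, 2→{3, 6}, 4→{3}, 5→{1}, 6→{0, 5}; union {0, 1, 3, 5, 6}; ε-closure = {0, 1, 3, 4, 5, 6}.
Read 'b': 0→{2, 6}, 1→{1, 4, 5, 6}, 3→{0, 4}, 4→∅, 5→{1}, 6→{1, 4, 5, 6}; now {0, 1, 2, 4, 5, 6}.
Read 'c': 0→{1, 5}, 1→{0}, 2→{2}, 4→{5, 6}, 5→{5}, 6→{0, 6}; union {0, 1, 2, 5, 6}; ε-closure = {0, 1, 2, 4, 5, 6}.
Read 'a': 0→∅, 1→{0, 5}, 2→{3, 6}, 4→{3}, 5→{1}, 6→{0, 5}; union {0, 1, 3, 5, 6}; ε-closure = {0, 1, 3, 4, 5, 6}.
Read 'a': 0→∅, 1→{0, 5}, 3→{1, 2, 5, 6}, 4→{3}, 5→{1}, 6→{0, 5}; union {0, 1, 2, 3, 5, 6}; ε-closure = {0, 1, 2, 3, 4, 5, 6}.
Read 'a': 0→∅, 1→{0, 5}, 2→{3, 6}, 3→{1, 2, 5, 6}, 4→{3}, 5→{1}, 6→{0, 5}; union {0, 1, 2, 3, 5, 6}; ε-closure = {0, 1, 2, 3, 4, 5, 6}.
Read 'b': 0→{2, 6}, 1→{1, 4, 5, 6}, 2→{4}, 3→{0, 4}, 4→∅, 5→{1}, 6→{1, 4, 5, 6}; now {0, 1, 2, 4, 5, 6}.
Read 'b': 0→{2, 6}, 1→{1, 4, 5, 6}, 2→{4}, 4→∅, 5→{1}, 6→{1, 4, 5, 6}; union {1, 2, 4, 5, 6}; ε-closure = {0, 1, 2, 4, 5, 6}.
The final set {0, 1, 2, 4, 5, 6} contains the accepting states 0, 1, 2.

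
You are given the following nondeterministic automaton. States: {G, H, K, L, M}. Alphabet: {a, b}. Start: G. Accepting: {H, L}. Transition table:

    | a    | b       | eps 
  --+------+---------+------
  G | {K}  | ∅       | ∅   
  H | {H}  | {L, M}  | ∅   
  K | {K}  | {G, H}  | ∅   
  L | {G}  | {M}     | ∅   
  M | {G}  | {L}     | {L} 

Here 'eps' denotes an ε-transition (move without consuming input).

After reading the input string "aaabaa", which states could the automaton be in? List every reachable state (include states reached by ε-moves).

{H, K}

Start in {G}.
Read 'a': {G} → {K}.
Read 'a': {K} → {K}.
Read 'a': {K} → {K}.
Read 'b': {K} → {G, H}.
Read 'a': {G, H} → {H, K}.
Read 'a': {H, K} → {H, K}.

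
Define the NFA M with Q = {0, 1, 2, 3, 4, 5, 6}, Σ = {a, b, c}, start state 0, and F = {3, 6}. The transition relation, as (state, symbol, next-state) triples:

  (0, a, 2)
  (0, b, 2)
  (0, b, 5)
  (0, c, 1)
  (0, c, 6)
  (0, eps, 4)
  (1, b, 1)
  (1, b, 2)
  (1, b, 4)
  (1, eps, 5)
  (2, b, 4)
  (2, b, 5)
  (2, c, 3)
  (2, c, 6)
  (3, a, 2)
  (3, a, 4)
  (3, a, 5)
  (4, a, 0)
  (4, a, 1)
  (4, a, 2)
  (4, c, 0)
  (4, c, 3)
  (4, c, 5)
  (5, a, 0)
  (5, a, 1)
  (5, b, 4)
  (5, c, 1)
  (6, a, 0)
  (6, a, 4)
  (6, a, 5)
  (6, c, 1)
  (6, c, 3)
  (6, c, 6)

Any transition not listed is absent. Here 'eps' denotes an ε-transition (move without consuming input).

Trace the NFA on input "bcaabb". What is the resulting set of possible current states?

{1, 2, 4, 5}

Start: ε-closure({0}) = {0, 4}.
Read 'b': 0→{2, 5}, 4→∅; now {2, 5}.
Read 'c': 2→{3, 6}, 5→{1}; union {1, 3, 6}; ε-closure = {1, 3, 5, 6}.
Read 'a': 1→∅, 3→{2, 4, 5}, 5→{0, 1}, 6→{0, 4, 5}; now {0, 1, 2, 4, 5}.
Read 'a': 0→{2}, 1→∅, 2→∅, 4→{0, 1, 2}, 5→{0, 1}; union {0, 1, 2}; ε-closure = {0, 1, 2, 4, 5}.
Read 'b': 0→{2, 5}, 1→{1, 2, 4}, 2→{4, 5}, 4→∅, 5→{4}; now {1, 2, 4, 5}.
Read 'b': 1→{1, 2, 4}, 2→{4, 5}, 4→∅, 5→{4}; now {1, 2, 4, 5}.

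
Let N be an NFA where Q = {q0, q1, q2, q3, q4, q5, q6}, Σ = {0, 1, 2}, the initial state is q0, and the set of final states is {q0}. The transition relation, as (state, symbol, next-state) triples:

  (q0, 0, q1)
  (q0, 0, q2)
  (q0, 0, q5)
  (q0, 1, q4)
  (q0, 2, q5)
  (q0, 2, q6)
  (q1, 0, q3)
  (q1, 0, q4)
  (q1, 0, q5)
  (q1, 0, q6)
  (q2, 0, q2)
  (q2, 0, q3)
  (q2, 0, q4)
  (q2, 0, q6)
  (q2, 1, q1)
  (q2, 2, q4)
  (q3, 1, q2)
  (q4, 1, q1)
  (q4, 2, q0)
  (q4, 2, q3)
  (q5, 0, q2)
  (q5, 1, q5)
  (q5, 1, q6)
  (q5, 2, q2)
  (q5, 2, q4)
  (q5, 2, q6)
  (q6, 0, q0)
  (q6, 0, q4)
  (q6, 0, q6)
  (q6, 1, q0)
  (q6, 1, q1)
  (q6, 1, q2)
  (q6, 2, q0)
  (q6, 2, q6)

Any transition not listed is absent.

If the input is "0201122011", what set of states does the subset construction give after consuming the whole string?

Start in {q0}.
Read '0': q0→{q1, q2, q5}; now {q1, q2, q5}.
Read '2': q1→∅, q2→{q4}, q5→{q2, q4, q6}; now {q2, q4, q6}.
Read '0': q2→{q2, q3, q4, q6}, q4→∅, q6→{q0, q4, q6}; now {q0, q2, q3, q4, q6}.
Read '1': q0→{q4}, q2→{q1}, q3→{q2}, q4→{q1}, q6→{q0, q1, q2}; now {q0, q1, q2, q4}.
Read '1': q0→{q4}, q1→∅, q2→{q1}, q4→{q1}; now {q1, q4}.
Read '2': q1→∅, q4→{q0, q3}; now {q0, q3}.
Read '2': q0→{q5, q6}, q3→∅; now {q5, q6}.
Read '0': q5→{q2}, q6→{q0, q4, q6}; now {q0, q2, q4, q6}.
Read '1': q0→{q4}, q2→{q1}, q4→{q1}, q6→{q0, q1, q2}; now {q0, q1, q2, q4}.
Read '1': q0→{q4}, q1→∅, q2→{q1}, q4→{q1}; now {q1, q4}.

{q1, q4}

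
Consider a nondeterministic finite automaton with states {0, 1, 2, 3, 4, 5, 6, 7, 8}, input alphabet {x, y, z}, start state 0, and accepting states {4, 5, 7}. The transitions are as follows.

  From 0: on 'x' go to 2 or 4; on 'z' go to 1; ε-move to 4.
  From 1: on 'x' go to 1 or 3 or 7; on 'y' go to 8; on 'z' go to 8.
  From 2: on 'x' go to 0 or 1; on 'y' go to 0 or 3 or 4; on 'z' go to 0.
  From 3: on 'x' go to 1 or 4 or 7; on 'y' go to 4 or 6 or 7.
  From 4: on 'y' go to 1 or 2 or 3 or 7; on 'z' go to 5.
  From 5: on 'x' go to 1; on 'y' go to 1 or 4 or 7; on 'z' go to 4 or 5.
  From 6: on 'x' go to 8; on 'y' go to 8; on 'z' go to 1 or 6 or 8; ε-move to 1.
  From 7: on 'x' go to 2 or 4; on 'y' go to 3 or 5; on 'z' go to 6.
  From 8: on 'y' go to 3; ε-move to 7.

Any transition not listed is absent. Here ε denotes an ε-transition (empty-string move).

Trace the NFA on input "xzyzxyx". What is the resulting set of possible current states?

{0, 1, 2, 3, 4, 7, 8}

Start: ε-closure({0}) = {0, 4}.
Read 'x': {0, 4} → {2, 4}.
Read 'z': {2, 4} → {0, 4, 5}.
Read 'y': {0, 4, 5} → {1, 2, 3, 4, 7}.
Read 'z': {1, 2, 3, 4, 7} → {0, 1, 4, 5, 6, 7, 8}.
Read 'x': {0, 1, 4, 5, 6, 7, 8} → {1, 2, 3, 4, 7, 8}.
Read 'y': {1, 2, 3, 4, 7, 8} → {0, 1, 2, 3, 4, 5, 6, 7, 8}.
Read 'x': {0, 1, 2, 3, 4, 5, 6, 7, 8} → {0, 1, 2, 3, 4, 7, 8}.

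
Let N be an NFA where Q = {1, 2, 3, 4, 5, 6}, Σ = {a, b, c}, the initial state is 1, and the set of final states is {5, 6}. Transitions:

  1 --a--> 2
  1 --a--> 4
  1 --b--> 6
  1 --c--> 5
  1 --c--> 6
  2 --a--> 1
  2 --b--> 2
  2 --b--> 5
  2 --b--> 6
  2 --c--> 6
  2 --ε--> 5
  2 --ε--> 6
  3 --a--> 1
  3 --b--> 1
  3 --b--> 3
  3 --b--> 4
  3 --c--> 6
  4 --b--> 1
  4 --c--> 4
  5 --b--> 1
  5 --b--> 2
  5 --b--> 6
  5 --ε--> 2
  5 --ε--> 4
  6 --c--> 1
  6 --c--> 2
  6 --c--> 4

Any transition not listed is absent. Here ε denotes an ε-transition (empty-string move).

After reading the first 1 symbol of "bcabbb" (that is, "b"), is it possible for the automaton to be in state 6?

Start in {1}.
Read 'b': 1→{6}; now {6}.
State 6 is in {6}.

Yes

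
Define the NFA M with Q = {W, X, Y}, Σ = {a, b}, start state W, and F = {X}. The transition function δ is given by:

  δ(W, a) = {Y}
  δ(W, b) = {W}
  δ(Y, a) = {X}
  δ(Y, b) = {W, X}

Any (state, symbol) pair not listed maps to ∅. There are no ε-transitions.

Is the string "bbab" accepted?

Yes

Start in {W}.
Read 'b': W→{W}; now {W}.
Read 'b': W→{W}; now {W}.
Read 'a': W→{Y}; now {Y}.
Read 'b': Y→{W, X}; now {W, X}.
The final set {W, X} contains the accepting state X.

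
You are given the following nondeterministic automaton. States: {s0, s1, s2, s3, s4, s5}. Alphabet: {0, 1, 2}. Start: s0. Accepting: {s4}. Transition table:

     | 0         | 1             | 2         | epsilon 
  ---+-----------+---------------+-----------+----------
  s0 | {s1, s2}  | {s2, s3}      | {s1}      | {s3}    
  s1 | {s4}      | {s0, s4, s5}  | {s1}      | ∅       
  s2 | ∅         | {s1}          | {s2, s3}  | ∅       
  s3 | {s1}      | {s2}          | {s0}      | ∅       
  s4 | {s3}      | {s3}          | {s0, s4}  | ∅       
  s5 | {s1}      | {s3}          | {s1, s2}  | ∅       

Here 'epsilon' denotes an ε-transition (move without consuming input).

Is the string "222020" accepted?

Yes

Start: ε-closure({s0}) = {s0, s3}.
Read '2': s0→{s1}, s3→{s0}; union {s0, s1}; ε-closure = {s0, s1, s3}.
Read '2': s0→{s1}, s1→{s1}, s3→{s0}; union {s0, s1}; ε-closure = {s0, s1, s3}.
Read '2': s0→{s1}, s1→{s1}, s3→{s0}; union {s0, s1}; ε-closure = {s0, s1, s3}.
Read '0': s0→{s1, s2}, s1→{s4}, s3→{s1}; now {s1, s2, s4}.
Read '2': s1→{s1}, s2→{s2, s3}, s4→{s0, s4}; now {s0, s1, s2, s3, s4}.
Read '0': s0→{s1, s2}, s1→{s4}, s2→∅, s3→{s1}, s4→{s3}; now {s1, s2, s3, s4}.
The final set {s1, s2, s3, s4} contains the accepting state s4.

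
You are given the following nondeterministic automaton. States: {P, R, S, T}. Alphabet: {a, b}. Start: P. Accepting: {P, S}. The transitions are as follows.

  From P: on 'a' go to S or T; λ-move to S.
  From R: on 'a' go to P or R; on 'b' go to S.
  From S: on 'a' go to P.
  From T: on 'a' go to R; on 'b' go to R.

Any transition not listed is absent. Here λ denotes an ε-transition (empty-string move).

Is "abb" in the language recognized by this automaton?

Yes

Start: ε-closure({P}) = {P, S}.
Read 'a': P→{S, T}, S→{P}; now {P, S, T}.
Read 'b': P→∅, S→∅, T→{R}; now {R}.
Read 'b': R→{S}; now {S}.
The final set {S} contains the accepting state S.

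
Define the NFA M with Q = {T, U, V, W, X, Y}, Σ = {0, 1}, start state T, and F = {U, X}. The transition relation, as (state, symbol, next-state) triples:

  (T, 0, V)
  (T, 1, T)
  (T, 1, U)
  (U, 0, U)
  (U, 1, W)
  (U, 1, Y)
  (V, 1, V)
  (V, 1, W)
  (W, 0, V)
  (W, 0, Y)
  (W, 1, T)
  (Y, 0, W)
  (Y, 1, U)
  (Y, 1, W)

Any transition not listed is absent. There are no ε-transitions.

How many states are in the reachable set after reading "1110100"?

4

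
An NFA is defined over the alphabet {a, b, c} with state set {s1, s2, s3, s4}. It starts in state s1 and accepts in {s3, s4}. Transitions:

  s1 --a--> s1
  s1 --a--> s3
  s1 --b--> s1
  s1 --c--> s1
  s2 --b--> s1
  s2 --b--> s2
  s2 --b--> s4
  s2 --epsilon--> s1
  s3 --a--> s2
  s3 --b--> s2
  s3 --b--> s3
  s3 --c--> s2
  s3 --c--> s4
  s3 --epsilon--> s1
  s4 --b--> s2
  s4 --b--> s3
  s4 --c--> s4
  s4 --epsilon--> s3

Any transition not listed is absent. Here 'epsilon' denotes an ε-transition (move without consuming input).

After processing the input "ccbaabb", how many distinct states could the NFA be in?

4

Start in {s1}.
Read 'c': {s1} → {s1}.
Read 'c': {s1} → {s1}.
Read 'b': {s1} → {s1}.
Read 'a': {s1} → {s1, s3}.
Read 'a': {s1, s3} → {s1, s2, s3}.
Read 'b': {s1, s2, s3} → {s1, s2, s3, s4}.
Read 'b': {s1, s2, s3, s4} → {s1, s2, s3, s4}.
That set has 4 states.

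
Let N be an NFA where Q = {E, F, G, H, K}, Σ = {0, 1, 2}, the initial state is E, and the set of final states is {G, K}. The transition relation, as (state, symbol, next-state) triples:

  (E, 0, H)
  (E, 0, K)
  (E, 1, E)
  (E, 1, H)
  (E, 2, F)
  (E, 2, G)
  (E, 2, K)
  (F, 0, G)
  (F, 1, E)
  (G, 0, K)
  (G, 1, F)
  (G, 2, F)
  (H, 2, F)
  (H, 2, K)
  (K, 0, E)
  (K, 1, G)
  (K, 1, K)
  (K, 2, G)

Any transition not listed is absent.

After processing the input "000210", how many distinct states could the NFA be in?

4

Start in {E}.
Read '0': {E} → {H, K}.
Read '0': {H, K} → {E}.
Read '0': {E} → {H, K}.
Read '2': {H, K} → {F, G, K}.
Read '1': {F, G, K} → {E, F, G, K}.
Read '0': {E, F, G, K} → {E, G, H, K}.
That set has 4 states.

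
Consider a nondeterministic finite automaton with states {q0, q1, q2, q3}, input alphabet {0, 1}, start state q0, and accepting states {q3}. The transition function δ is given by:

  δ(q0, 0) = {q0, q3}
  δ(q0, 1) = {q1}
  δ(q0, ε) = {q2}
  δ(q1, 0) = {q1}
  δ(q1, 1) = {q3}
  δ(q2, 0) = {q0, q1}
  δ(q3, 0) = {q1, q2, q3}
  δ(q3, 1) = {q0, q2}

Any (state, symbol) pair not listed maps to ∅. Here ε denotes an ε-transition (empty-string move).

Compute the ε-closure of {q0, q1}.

Begin with {q0, q1}.
ε-move q0 → q2; add q2.

{q0, q1, q2}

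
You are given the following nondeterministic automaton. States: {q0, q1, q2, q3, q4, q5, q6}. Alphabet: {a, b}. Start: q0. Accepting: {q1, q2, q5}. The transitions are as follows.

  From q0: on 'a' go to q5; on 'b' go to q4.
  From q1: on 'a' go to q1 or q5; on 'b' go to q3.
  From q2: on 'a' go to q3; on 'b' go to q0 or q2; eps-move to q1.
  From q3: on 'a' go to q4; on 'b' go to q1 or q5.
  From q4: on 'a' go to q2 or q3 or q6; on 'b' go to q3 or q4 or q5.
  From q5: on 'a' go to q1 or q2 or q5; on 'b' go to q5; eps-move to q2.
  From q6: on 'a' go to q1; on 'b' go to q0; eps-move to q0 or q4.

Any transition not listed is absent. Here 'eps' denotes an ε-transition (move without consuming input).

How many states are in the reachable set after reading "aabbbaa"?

7

Start in {q0}.
Read 'a': {q0} → {q1, q2, q5}.
Read 'a': {q1, q2, q5} → {q1, q2, q3, q5}.
Read 'b': {q1, q2, q3, q5} → {q0, q1, q2, q3, q5}.
Read 'b': {q0, q1, q2, q3, q5} → {q0, q1, q2, q3, q4, q5}.
Read 'b': {q0, q1, q2, q3, q4, q5} → {q0, q1, q2, q3, q4, q5}.
Read 'a': {q0, q1, q2, q3, q4, q5} → {q0, q1, q2, q3, q4, q5, q6}.
Read 'a': {q0, q1, q2, q3, q4, q5, q6} → {q0, q1, q2, q3, q4, q5, q6}.
That set has 7 states.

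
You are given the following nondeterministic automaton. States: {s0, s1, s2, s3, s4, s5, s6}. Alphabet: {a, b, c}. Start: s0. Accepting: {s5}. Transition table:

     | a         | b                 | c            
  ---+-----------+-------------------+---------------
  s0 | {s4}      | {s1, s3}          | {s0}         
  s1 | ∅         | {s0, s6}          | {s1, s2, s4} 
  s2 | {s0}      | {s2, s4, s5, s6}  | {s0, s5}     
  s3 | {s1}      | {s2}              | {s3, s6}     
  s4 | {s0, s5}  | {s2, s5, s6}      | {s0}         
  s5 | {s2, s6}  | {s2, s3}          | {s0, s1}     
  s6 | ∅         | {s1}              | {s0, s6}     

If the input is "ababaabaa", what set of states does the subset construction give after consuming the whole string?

Start in {s0}.
Read 'a': {s0} → {s4}.
Read 'b': {s4} → {s2, s5, s6}.
Read 'a': {s2, s5, s6} → {s0, s2, s6}.
Read 'b': {s0, s2, s6} → {s1, s2, s3, s4, s5, s6}.
Read 'a': {s1, s2, s3, s4, s5, s6} → {s0, s1, s2, s5, s6}.
Read 'a': {s0, s1, s2, s5, s6} → {s0, s2, s4, s6}.
Read 'b': {s0, s2, s4, s6} → {s1, s2, s3, s4, s5, s6}.
Read 'a': {s1, s2, s3, s4, s5, s6} → {s0, s1, s2, s5, s6}.
Read 'a': {s0, s1, s2, s5, s6} → {s0, s2, s4, s6}.

{s0, s2, s4, s6}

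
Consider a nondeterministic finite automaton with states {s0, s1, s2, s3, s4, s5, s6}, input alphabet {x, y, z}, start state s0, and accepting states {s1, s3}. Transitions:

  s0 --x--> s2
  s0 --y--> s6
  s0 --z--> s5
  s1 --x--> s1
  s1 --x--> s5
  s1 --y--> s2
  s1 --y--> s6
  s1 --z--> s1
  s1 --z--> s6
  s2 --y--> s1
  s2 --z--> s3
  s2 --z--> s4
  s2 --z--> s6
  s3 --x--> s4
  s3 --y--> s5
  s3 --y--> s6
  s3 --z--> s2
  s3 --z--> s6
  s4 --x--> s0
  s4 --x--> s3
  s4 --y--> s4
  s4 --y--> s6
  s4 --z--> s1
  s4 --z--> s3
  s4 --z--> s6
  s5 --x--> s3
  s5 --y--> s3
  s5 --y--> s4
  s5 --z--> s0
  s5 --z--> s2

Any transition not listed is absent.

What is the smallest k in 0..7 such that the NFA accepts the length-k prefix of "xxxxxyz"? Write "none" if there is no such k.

Start in {s0}.
Read 'x': s0→{s2}; now {s2}.
Read 'x': s2→∅; now ∅.
The set is empty and remains empty for the remaining 5 symbols.
No reachable set along the way intersects F.

none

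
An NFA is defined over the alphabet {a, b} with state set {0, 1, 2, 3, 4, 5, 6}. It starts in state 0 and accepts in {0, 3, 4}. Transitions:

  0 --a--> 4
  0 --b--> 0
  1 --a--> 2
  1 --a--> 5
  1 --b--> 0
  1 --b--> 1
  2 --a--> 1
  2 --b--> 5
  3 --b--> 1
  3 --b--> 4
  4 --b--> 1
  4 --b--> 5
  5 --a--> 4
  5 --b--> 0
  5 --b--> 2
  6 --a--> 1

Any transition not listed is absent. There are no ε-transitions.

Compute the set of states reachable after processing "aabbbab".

∅

Start in {0}.
Read 'a': 0→{4}; now {4}.
Read 'a': 4→∅; now ∅.
The set is empty and remains empty for the remaining 5 symbols.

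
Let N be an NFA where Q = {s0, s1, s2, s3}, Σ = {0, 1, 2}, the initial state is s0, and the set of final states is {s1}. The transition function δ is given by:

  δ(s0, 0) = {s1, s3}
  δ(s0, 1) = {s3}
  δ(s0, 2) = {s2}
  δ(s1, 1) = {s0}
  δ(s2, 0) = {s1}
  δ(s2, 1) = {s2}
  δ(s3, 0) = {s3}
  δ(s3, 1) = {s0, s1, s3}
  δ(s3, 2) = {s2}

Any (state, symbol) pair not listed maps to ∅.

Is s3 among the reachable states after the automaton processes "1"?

Start in {s0}.
Read '1': s0→{s3}; now {s3}.
State s3 is in {s3}.

Yes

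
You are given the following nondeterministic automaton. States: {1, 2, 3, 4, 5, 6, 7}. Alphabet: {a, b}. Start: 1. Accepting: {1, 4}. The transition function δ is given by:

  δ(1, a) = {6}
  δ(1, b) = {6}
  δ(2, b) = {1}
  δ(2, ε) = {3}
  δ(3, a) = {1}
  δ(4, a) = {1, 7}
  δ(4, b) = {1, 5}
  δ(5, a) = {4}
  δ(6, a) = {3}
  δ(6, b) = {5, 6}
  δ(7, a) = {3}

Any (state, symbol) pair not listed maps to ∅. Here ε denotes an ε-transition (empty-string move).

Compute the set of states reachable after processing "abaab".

{6}

Start in {1}.
Read 'a': 1→{6}; now {6}.
Read 'b': 6→{5, 6}; now {5, 6}.
Read 'a': 5→{4}, 6→{3}; now {3, 4}.
Read 'a': 3→{1}, 4→{1, 7}; now {1, 7}.
Read 'b': 1→{6}, 7→∅; now {6}.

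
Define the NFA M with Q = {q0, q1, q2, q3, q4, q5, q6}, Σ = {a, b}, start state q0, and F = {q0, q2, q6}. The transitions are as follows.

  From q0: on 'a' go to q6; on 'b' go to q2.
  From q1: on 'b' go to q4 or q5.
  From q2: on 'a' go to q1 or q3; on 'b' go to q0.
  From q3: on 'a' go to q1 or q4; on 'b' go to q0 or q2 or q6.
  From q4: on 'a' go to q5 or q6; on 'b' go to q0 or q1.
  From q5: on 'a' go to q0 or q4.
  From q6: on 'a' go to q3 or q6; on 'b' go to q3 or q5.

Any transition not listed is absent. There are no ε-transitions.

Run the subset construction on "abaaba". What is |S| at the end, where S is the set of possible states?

Start in {q0}.
Read 'a': q0→{q6}; now {q6}.
Read 'b': q6→{q3, q5}; now {q3, q5}.
Read 'a': q3→{q1, q4}, q5→{q0, q4}; now {q0, q1, q4}.
Read 'a': q0→{q6}, q1→∅, q4→{q5, q6}; now {q5, q6}.
Read 'b': q5→∅, q6→{q3, q5}; now {q3, q5}.
Read 'a': q3→{q1, q4}, q5→{q0, q4}; now {q0, q1, q4}.
That set has 3 states.

3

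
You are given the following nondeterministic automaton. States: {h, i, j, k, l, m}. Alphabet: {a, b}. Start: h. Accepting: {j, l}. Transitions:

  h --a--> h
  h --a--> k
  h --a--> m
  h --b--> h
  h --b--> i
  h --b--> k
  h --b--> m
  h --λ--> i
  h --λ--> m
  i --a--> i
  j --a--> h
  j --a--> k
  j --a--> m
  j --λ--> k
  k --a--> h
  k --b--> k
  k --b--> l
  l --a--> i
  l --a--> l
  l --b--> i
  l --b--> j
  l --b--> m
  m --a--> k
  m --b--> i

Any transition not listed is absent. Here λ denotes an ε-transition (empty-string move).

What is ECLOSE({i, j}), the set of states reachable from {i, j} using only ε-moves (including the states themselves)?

{i, j, k}

Begin with {i, j}.
ε-move j → k; add k.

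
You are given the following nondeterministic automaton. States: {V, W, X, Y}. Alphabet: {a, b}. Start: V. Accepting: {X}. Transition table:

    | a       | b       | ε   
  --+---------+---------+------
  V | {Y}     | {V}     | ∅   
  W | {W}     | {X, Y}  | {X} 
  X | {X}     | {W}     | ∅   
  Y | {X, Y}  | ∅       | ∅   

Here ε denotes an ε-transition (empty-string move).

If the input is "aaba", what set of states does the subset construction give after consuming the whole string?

Start in {V}.
Read 'a': {V} → {Y}.
Read 'a': {Y} → {X, Y}.
Read 'b': {X, Y} → {W, X}.
Read 'a': {W, X} → {W, X}.

{W, X}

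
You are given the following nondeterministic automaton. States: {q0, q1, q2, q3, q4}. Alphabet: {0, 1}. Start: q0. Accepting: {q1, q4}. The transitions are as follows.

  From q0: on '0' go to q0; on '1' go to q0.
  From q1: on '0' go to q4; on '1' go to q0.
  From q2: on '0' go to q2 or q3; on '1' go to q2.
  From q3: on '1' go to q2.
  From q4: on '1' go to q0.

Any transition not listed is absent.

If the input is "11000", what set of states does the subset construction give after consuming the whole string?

{q0}

Start in {q0}.
Read '1': q0→{q0}; now {q0}.
Read '1': q0→{q0}; now {q0}.
Read '0': q0→{q0}; now {q0}.
Read '0': q0→{q0}; now {q0}.
Read '0': q0→{q0}; now {q0}.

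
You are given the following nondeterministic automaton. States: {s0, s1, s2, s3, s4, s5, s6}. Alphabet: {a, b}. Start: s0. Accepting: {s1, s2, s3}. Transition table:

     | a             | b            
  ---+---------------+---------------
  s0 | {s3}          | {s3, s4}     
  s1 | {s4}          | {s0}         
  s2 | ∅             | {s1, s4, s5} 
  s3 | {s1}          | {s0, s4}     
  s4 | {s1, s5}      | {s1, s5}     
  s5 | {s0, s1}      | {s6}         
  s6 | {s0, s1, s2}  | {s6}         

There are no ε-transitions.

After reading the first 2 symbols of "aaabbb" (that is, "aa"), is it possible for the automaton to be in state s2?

Start in {s0}.
Read 'a': {s0} → {s3}.
Read 'a': {s3} → {s1}.
State s2 is not in {s1}.

No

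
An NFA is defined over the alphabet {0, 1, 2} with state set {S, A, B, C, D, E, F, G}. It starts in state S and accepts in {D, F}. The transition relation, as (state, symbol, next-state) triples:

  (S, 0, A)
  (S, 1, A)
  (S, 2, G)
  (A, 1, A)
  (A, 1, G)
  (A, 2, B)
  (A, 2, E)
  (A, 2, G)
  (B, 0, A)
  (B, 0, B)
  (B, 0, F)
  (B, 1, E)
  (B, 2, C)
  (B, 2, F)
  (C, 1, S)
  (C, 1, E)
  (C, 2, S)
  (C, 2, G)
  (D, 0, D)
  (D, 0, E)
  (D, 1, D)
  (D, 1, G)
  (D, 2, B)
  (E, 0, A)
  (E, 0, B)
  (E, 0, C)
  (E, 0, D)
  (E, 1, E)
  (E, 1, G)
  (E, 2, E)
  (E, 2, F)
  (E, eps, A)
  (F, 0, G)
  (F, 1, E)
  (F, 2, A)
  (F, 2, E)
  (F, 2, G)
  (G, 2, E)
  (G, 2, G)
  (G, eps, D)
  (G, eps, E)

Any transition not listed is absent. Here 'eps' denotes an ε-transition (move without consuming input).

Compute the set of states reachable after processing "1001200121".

∅

Start in {S}.
Read '1': S→{A}; now {A}.
Read '0': A→∅; now ∅.
The set is empty and remains empty for the remaining 8 symbols.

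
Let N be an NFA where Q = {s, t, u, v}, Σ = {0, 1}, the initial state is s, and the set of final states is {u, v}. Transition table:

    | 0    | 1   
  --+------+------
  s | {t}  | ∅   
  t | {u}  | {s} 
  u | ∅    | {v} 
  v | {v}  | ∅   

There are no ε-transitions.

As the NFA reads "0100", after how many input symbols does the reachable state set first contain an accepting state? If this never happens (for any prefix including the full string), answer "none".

4

Start in {s}.
Read '0': s→{t}; now {t}.
Read '1': t→{s}; now {s}.
Read '0': s→{t}; now {t}.
Read '0': t→{u}; now {u}.
None of the earlier sets intersect F, but {u} does.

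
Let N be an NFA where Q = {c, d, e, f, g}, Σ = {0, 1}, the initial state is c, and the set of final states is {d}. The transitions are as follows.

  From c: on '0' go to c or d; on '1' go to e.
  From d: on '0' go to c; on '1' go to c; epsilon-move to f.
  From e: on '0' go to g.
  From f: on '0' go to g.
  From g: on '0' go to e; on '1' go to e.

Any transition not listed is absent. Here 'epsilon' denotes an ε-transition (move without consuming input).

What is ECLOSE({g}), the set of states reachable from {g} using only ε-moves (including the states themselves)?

Begin with {g}.
No ε-moves leave this set, so the closure equals the set itself.

{g}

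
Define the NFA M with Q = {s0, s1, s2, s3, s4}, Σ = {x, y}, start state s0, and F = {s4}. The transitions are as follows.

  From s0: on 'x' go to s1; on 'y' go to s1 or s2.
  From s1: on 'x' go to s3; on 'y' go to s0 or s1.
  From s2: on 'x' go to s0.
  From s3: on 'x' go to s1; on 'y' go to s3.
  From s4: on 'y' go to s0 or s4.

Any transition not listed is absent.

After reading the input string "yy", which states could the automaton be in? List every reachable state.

{s0, s1}

Start in {s0}.
Read 'y': {s0} → {s1, s2}.
Read 'y': {s1, s2} → {s0, s1}.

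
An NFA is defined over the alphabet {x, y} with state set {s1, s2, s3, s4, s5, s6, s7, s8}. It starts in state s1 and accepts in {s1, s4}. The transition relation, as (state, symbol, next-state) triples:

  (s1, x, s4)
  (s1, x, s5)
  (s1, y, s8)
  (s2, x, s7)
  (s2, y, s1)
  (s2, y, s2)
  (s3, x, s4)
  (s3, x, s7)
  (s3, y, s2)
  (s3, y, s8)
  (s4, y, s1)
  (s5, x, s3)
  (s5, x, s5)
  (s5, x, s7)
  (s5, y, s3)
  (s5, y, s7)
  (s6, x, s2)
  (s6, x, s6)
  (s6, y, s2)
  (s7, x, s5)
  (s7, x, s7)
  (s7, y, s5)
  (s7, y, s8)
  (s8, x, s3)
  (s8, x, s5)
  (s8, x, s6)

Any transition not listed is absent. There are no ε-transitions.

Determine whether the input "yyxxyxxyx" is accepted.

Start in {s1}.
Read 'y': s1→{s8}; now {s8}.
Read 'y': s8→∅; now ∅.
The set is empty and remains empty for the remaining 7 symbols.
The final set ∅ contains no accepting state.

No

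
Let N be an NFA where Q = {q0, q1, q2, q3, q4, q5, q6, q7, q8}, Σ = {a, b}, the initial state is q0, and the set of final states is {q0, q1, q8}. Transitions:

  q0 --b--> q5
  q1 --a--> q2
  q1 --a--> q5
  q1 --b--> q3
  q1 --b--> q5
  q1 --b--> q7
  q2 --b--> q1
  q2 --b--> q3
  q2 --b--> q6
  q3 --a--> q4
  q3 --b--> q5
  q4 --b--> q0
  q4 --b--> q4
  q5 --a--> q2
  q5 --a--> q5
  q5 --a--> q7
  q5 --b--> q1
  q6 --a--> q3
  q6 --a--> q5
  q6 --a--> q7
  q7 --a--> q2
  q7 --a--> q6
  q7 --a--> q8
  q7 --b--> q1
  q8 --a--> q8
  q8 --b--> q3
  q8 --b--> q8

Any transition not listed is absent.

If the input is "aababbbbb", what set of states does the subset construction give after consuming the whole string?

∅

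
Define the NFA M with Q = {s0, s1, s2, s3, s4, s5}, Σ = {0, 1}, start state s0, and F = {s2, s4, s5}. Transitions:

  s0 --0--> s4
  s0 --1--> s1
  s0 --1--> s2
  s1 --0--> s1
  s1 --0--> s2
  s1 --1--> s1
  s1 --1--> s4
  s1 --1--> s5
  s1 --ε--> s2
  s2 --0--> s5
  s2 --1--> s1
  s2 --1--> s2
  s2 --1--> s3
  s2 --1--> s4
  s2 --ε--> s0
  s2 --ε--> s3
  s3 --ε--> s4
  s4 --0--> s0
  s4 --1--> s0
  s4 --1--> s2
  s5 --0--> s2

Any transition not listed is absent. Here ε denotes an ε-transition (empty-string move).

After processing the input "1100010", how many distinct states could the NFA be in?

Start in {s0}.
Read '1': s0→{s1, s2}; union {s1, s2}; ε-closure = {s0, s1, s2, s3, s4}.
Read '1': s0→{s1, s2}, s1→{s1, s4, s5}, s2→{s1, s2, s3, s4}, s3→∅, s4→{s0, s2}; now {s0, s1, s2, s3, s4, s5}.
Read '0': s0→{s4}, s1→{s1, s2}, s2→{s5}, s3→∅, s4→{s0}, s5→{s2}; union {s0, s1, s2, s4, s5}; ε-closure = {s0, s1, s2, s3, s4, s5}.
Read '0': s0→{s4}, s1→{s1, s2}, s2→{s5}, s3→∅, s4→{s0}, s5→{s2}; union {s0, s1, s2, s4, s5}; ε-closure = {s0, s1, s2, s3, s4, s5}.
Read '0': s0→{s4}, s1→{s1, s2}, s2→{s5}, s3→∅, s4→{s0}, s5→{s2}; union {s0, s1, s2, s4, s5}; ε-closure = {s0, s1, s2, s3, s4, s5}.
Read '1': s0→{s1, s2}, s1→{s1, s4, s5}, s2→{s1, s2, s3, s4}, s3→∅, s4→{s0, s2}, s5→∅; now {s0, s1, s2, s3, s4, s5}.
Read '0': s0→{s4}, s1→{s1, s2}, s2→{s5}, s3→∅, s4→{s0}, s5→{s2}; union {s0, s1, s2, s4, s5}; ε-closure = {s0, s1, s2, s3, s4, s5}.
That set has 6 states.

6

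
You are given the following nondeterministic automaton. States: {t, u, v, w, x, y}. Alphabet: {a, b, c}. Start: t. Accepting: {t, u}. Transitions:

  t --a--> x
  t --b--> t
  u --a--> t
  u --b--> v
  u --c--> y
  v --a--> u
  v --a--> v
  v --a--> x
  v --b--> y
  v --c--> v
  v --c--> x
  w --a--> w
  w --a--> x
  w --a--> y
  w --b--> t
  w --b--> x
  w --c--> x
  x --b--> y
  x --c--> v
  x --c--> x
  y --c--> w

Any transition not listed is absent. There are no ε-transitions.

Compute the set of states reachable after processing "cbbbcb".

Start in {t}.
Read 'c': {t} → ∅.
The set is empty and remains empty for the remaining 5 symbols.

∅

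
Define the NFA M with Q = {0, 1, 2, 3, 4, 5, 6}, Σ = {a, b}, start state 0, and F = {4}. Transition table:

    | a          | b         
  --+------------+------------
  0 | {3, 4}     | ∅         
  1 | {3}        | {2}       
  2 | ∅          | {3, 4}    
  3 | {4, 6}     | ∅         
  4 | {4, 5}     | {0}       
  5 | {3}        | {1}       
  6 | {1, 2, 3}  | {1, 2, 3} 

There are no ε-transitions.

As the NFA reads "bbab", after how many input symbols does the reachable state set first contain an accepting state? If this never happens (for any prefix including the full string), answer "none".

none

Start in {0}.
Read 'b': 0→∅; now ∅.
The set is empty and remains empty for the remaining 3 symbols.
No reachable set along the way intersects F.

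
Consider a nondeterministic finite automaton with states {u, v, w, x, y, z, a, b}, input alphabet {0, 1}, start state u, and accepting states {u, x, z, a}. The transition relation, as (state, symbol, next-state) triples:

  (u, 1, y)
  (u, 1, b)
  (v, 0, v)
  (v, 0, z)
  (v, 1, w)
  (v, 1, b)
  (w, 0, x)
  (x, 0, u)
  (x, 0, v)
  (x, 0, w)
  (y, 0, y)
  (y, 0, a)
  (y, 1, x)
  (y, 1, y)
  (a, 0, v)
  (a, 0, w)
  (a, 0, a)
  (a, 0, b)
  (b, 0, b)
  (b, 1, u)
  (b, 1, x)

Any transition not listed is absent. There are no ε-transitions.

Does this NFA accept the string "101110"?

Start in {u}.
Read '1': {u} → {y, b}.
Read '0': {y, b} → {y, a, b}.
Read '1': {y, a, b} → {u, x, y}.
Read '1': {u, x, y} → {x, y, b}.
Read '1': {x, y, b} → {u, x, y}.
Read '0': {u, x, y} → {u, v, w, y, a}.
The final set {u, v, w, y, a} contains the accepting states u, a.

Yes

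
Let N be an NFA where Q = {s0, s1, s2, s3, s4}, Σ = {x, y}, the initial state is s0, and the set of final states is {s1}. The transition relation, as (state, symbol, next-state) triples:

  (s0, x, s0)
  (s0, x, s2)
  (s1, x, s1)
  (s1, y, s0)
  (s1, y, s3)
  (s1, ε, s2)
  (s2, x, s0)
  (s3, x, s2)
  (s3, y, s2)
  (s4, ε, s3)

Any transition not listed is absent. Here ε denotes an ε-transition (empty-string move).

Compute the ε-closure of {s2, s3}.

{s2, s3}

Begin with {s2, s3}.
No ε-moves leave this set, so the closure equals the set itself.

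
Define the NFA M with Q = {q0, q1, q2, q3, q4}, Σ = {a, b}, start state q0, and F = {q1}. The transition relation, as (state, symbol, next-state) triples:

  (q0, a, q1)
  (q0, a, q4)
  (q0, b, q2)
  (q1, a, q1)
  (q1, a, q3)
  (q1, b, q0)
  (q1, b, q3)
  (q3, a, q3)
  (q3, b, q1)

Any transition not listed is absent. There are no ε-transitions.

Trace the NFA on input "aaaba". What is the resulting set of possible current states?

Start in {q0}.
Read 'a': {q0} → {q1, q4}.
Read 'a': {q1, q4} → {q1, q3}.
Read 'a': {q1, q3} → {q1, q3}.
Read 'b': {q1, q3} → {q0, q1, q3}.
Read 'a': {q0, q1, q3} → {q1, q3, q4}.

{q1, q3, q4}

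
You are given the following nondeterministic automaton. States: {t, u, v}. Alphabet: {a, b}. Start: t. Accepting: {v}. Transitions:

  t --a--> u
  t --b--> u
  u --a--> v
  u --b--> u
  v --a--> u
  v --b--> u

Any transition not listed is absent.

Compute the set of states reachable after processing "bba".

{v}

Start in {t}.
Read 'b': {t} → {u}.
Read 'b': {u} → {u}.
Read 'a': {u} → {v}.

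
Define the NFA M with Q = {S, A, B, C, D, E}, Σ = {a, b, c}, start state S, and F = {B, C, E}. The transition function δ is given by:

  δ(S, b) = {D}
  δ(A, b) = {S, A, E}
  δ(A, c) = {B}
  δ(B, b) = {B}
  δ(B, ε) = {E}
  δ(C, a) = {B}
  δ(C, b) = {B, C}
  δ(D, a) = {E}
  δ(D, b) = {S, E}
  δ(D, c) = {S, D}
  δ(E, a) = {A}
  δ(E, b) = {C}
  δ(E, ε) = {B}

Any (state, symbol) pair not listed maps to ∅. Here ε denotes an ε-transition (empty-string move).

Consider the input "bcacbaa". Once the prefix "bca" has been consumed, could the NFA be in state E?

Start in {S}.
Read 'b': S→{D}; now {D}.
Read 'c': D→{S, D}; now {S, D}.
Read 'a': S→∅, D→{E}; union {E}; ε-closure = {B, E}.
State E is in {B, E}.

Yes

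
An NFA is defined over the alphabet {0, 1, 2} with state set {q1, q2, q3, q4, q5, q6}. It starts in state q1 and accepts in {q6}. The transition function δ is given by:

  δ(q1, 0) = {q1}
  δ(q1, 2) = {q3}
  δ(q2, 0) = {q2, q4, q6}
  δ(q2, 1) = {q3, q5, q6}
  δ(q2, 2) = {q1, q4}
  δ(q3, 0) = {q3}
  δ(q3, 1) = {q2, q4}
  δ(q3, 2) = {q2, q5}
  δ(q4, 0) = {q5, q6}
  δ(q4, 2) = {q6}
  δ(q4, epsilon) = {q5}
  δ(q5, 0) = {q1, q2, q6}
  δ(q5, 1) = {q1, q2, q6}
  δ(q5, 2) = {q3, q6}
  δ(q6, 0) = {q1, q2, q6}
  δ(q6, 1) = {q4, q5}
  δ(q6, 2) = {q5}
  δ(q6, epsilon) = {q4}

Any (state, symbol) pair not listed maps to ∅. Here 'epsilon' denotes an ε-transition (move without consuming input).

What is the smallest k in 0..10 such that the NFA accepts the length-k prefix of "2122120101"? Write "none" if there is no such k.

Start in {q1}.
Read '2': q1→{q3}; now {q3}.
Read '1': q3→{q2, q4}; union {q2, q4}; ε-closure = {q2, q4, q5}.
Read '2': q2→{q1, q4}, q4→{q6}, q5→{q3, q6}; union {q1, q3, q4, q6}; ε-closure = {q1, q3, q4, q5, q6}.
None of the earlier sets intersect F, but {q1, q3, q4, q5, q6} does.

3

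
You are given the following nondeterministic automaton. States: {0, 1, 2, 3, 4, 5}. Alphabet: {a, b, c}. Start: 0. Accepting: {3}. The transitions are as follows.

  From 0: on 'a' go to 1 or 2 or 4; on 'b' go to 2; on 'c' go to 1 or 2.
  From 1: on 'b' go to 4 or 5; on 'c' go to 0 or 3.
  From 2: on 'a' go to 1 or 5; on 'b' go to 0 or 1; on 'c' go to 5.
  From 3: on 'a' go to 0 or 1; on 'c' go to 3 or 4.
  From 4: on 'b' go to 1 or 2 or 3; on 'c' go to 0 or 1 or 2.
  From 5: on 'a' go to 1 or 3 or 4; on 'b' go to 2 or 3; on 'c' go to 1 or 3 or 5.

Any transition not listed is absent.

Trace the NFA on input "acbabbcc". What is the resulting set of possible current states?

{0, 1, 2, 3, 4, 5}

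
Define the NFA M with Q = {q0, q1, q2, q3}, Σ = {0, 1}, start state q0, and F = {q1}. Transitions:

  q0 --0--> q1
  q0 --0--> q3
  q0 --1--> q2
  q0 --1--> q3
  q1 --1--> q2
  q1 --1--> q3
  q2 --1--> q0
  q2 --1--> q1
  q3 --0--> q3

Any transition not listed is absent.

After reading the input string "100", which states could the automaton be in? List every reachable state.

{q3}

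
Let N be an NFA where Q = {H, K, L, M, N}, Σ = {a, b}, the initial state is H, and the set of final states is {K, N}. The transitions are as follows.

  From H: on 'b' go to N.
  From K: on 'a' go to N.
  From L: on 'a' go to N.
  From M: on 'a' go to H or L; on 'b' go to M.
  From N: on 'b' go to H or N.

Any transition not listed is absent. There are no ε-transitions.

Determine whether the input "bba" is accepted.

No

Start in {H}.
Read 'b': {H} → {N}.
Read 'b': {N} → {H, N}.
Read 'a': {H, N} → ∅.
The final set ∅ contains no accepting state.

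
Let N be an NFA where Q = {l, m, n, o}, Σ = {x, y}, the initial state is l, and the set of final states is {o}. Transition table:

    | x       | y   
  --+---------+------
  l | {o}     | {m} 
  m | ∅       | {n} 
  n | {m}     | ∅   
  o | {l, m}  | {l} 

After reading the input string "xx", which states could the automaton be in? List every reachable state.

{l, m}

Start in {l}.
Read 'x': l→{o}; now {o}.
Read 'x': o→{l, m}; now {l, m}.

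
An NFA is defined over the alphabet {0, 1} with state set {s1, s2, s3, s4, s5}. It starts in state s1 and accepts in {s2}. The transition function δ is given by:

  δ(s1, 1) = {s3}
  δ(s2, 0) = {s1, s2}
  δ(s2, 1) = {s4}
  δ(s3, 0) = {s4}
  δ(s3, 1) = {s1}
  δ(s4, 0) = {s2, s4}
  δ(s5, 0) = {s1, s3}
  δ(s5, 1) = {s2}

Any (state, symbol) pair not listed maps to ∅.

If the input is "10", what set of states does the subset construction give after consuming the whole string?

Start in {s1}.
Read '1': {s1} → {s3}.
Read '0': {s3} → {s4}.

{s4}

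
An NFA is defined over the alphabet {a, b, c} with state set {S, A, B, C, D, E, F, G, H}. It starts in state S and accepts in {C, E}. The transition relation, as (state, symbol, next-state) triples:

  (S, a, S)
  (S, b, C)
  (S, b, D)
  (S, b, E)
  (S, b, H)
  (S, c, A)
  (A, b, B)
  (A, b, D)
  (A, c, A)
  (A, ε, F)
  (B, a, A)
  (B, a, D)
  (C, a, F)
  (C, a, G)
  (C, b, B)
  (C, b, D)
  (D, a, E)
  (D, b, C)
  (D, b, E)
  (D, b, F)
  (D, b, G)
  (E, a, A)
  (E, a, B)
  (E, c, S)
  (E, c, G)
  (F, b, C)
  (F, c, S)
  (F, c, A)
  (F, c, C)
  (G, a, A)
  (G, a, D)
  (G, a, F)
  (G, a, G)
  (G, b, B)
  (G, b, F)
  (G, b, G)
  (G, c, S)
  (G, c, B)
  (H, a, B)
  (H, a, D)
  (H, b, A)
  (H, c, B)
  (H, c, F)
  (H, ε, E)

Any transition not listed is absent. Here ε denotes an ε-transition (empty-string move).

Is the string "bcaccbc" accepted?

No

Start in {S}.
Read 'b': S→{C, D, E, H}; now {C, D, E, H}.
Read 'c': C→∅, D→∅, E→{S, G}, H→{B, F}; now {S, B, F, G}.
Read 'a': S→{S}, B→{A, D}, F→∅, G→{A, D, F, G}; now {S, A, D, F, G}.
Read 'c': S→{A}, A→{A}, D→∅, F→{S, A, C}, G→{S, B}; union {S, A, B, C}; ε-closure = {S, A, B, C, F}.
Read 'c': S→{A}, A→{A}, B→∅, C→∅, F→{S, A, C}; union {S, A, C}; ε-closure = {S, A, C, F}.
Read 'b': S→{C, D, E, H}, A→{B, D}, C→{B, D}, F→{C}; now {B, C, D, E, H}.
Read 'c': B→∅, C→∅, D→∅, E→{S, G}, H→{B, F}; now {S, B, F, G}.
The final set {S, B, F, G} contains no accepting state.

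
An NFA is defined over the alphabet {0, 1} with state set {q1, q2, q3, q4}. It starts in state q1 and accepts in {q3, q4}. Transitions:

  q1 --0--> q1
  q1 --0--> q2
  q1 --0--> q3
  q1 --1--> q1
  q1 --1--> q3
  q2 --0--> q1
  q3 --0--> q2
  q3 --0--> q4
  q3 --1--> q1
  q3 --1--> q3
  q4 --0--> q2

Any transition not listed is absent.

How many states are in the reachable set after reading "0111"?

Start in {q1}.
Read '0': q1→{q1, q2, q3}; now {q1, q2, q3}.
Read '1': q1→{q1, q3}, q2→∅, q3→{q1, q3}; now {q1, q3}.
Read '1': q1→{q1, q3}, q3→{q1, q3}; now {q1, q3}.
Read '1': q1→{q1, q3}, q3→{q1, q3}; now {q1, q3}.
That set has 2 states.

2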